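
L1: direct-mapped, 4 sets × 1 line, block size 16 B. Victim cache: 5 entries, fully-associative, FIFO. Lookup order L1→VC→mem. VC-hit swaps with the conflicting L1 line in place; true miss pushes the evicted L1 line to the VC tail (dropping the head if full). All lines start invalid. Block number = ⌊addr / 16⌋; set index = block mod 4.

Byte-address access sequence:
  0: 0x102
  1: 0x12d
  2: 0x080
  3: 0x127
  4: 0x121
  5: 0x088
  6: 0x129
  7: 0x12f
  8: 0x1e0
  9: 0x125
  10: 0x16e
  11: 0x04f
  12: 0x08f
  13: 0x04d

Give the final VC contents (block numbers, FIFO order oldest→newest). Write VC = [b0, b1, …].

  [0] addr=0x102 blk=16 s=0: MISS | VC []
  [1] addr=0x12d blk=18 s=2: MISS | VC []
  [2] addr=0x80 blk=8 s=0: MISS | VC [16]
  [3] addr=0x127 blk=18 s=2: L1-HIT | VC [16]
  [4] addr=0x121 blk=18 s=2: L1-HIT | VC [16]
  [5] addr=0x88 blk=8 s=0: L1-HIT | VC [16]
  [6] addr=0x129 blk=18 s=2: L1-HIT | VC [16]
  [7] addr=0x12f blk=18 s=2: L1-HIT | VC [16]
  [8] addr=0x1e0 blk=30 s=2: MISS | VC [16, 18]
  [9] addr=0x125 blk=18 s=2: VC-HIT | VC [16, 30]
  [10] addr=0x16e blk=22 s=2: MISS | VC [16, 30, 18]
  [11] addr=0x4f blk=4 s=0: MISS | VC [16, 30, 18, 8]
  [12] addr=0x8f blk=8 s=0: VC-HIT | VC [16, 30, 18, 4]
  [13] addr=0x4d blk=4 s=0: VC-HIT | VC [16, 30, 18, 8]

VC = [16, 30, 18, 8]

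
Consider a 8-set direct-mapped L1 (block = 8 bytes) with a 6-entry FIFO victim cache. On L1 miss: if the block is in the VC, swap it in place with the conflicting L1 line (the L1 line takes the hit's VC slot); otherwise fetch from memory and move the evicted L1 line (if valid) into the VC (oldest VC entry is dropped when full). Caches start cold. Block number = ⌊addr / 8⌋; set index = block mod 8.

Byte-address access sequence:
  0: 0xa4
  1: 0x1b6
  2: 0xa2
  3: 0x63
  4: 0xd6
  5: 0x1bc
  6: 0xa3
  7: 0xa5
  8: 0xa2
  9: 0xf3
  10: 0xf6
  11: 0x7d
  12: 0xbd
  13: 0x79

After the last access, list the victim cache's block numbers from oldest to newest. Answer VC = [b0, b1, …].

VC = [12, 54, 55, 23]

0: 0xa4 (blk 20, set 4) → MISS  vc=[]
1: 0x1b6 (blk 54, set 6) → MISS  vc=[]
2: 0xa2 (blk 20, set 4) → L1-HIT  vc=[]
3: 0x63 (blk 12, set 4) → MISS  vc=[20]
4: 0xd6 (blk 26, set 2) → MISS  vc=[20]
5: 0x1bc (blk 55, set 7) → MISS  vc=[20]
6: 0xa3 (blk 20, set 4) → VC-HIT  vc=[12]
7: 0xa5 (blk 20, set 4) → L1-HIT  vc=[12]
8: 0xa2 (blk 20, set 4) → L1-HIT  vc=[12]
9: 0xf3 (blk 30, set 6) → MISS  vc=[12, 54]
10: 0xf6 (blk 30, set 6) → L1-HIT  vc=[12, 54]
11: 0x7d (blk 15, set 7) → MISS  vc=[12, 54, 55]
12: 0xbd (blk 23, set 7) → MISS  vc=[12, 54, 55, 15]
13: 0x79 (blk 15, set 7) → VC-HIT  vc=[12, 54, 55, 23]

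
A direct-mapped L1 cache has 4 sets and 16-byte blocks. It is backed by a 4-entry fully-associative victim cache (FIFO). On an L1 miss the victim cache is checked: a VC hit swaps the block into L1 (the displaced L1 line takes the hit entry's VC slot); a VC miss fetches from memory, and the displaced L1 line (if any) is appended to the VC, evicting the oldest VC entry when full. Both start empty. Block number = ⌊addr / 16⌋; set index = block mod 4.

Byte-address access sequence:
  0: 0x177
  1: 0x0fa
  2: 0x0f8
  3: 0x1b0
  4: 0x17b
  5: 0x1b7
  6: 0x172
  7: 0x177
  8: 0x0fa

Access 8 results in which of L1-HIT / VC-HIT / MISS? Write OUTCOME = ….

0: 0x177 (blk 23, set 3) → MISS  vc=[]
1: 0xfa (blk 15, set 3) → MISS  vc=[23]
2: 0xf8 (blk 15, set 3) → L1-HIT  vc=[23]
3: 0x1b0 (blk 27, set 3) → MISS  vc=[23, 15]
4: 0x17b (blk 23, set 3) → VC-HIT  vc=[27, 15]
5: 0x1b7 (blk 27, set 3) → VC-HIT  vc=[23, 15]
6: 0x172 (blk 23, set 3) → VC-HIT  vc=[27, 15]
7: 0x177 (blk 23, set 3) → L1-HIT  vc=[27, 15]
8: 0xfa (blk 15, set 3) → VC-HIT  vc=[27, 23]

OUTCOME = VC-HIT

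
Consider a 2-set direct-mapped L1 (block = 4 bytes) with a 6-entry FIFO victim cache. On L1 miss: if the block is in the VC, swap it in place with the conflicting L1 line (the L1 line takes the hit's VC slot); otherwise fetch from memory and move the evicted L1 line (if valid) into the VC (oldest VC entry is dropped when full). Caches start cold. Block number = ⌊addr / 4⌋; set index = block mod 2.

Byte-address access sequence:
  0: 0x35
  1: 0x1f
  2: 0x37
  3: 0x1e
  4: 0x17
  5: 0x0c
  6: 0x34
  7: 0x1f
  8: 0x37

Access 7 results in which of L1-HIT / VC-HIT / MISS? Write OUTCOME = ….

#0 0x35→b13/s1 MISS; vc=[]
#1 0x1f→b7/s1 MISS; vc=[13]
#2 0x37→b13/s1 VC-HIT; vc=[7]
#3 0x1e→b7/s1 VC-HIT; vc=[13]
#4 0x17→b5/s1 MISS; vc=[13,7]
#5 0xc→b3/s1 MISS; vc=[13,7,5]
#6 0x34→b13/s1 VC-HIT; vc=[3,7,5]
#7 0x1f→b7/s1 VC-HIT; vc=[3,13,5]
#8 0x37→b13/s1 VC-HIT; vc=[3,7,5]

OUTCOME = VC-HIT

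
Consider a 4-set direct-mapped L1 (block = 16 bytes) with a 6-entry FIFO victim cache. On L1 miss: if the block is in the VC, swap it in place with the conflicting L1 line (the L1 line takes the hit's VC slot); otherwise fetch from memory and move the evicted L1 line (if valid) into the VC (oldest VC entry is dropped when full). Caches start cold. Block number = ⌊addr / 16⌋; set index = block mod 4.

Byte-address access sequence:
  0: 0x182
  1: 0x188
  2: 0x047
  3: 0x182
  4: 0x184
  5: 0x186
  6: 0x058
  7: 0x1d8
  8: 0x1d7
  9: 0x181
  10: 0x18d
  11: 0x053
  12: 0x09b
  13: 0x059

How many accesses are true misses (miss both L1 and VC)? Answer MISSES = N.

0: 0x182 (blk 24, set 0) → MISS  vc=[]
1: 0x188 (blk 24, set 0) → L1-HIT  vc=[]
2: 0x47 (blk 4, set 0) → MISS  vc=[24]
3: 0x182 (blk 24, set 0) → VC-HIT  vc=[4]
4: 0x184 (blk 24, set 0) → L1-HIT  vc=[4]
5: 0x186 (blk 24, set 0) → L1-HIT  vc=[4]
6: 0x58 (blk 5, set 1) → MISS  vc=[4]
7: 0x1d8 (blk 29, set 1) → MISS  vc=[4, 5]
8: 0x1d7 (blk 29, set 1) → L1-HIT  vc=[4, 5]
9: 0x181 (blk 24, set 0) → L1-HIT  vc=[4, 5]
10: 0x18d (blk 24, set 0) → L1-HIT  vc=[4, 5]
11: 0x53 (blk 5, set 1) → VC-HIT  vc=[4, 29]
12: 0x9b (blk 9, set 1) → MISS  vc=[4, 29, 5]
13: 0x59 (blk 5, set 1) → VC-HIT  vc=[4, 29, 9]

MISSES = 5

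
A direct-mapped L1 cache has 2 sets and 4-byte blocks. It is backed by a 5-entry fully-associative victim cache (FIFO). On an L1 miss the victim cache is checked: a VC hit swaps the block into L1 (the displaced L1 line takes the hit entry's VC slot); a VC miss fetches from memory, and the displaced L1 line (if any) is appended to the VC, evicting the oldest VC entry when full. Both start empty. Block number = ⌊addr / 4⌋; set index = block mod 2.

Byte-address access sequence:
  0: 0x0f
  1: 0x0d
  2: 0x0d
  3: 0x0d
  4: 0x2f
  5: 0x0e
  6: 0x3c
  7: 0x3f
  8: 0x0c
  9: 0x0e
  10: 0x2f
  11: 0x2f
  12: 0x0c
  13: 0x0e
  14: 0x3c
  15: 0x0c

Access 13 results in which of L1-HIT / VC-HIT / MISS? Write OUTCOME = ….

OUTCOME = L1-HIT

  [0] addr=0xf blk=3 s=1: MISS | VC []
  [1] addr=0xd blk=3 s=1: L1-HIT | VC []
  [2] addr=0xd blk=3 s=1: L1-HIT | VC []
  [3] addr=0xd blk=3 s=1: L1-HIT | VC []
  [4] addr=0x2f blk=11 s=1: MISS | VC [3]
  [5] addr=0xe blk=3 s=1: VC-HIT | VC [11]
  [6] addr=0x3c blk=15 s=1: MISS | VC [11, 3]
  [7] addr=0x3f blk=15 s=1: L1-HIT | VC [11, 3]
  [8] addr=0xc blk=3 s=1: VC-HIT | VC [11, 15]
  [9] addr=0xe blk=3 s=1: L1-HIT | VC [11, 15]
  [10] addr=0x2f blk=11 s=1: VC-HIT | VC [3, 15]
  [11] addr=0x2f blk=11 s=1: L1-HIT | VC [3, 15]
  [12] addr=0xc blk=3 s=1: VC-HIT | VC [11, 15]
  [13] addr=0xe blk=3 s=1: L1-HIT | VC [11, 15]
  [14] addr=0x3c blk=15 s=1: VC-HIT | VC [11, 3]
  [15] addr=0xc blk=3 s=1: VC-HIT | VC [11, 15]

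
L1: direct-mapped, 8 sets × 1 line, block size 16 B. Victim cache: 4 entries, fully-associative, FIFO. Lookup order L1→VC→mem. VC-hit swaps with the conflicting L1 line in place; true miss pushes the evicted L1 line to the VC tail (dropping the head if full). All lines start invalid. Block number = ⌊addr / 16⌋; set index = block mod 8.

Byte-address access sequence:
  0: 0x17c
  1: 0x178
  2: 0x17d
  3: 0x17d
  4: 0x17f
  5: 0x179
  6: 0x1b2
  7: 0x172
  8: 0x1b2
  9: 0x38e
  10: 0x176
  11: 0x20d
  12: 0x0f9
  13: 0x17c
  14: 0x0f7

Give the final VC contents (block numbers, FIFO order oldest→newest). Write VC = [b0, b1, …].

0: 0x17c (blk 23, set 7) → MISS  vc=[]
1: 0x178 (blk 23, set 7) → L1-HIT  vc=[]
2: 0x17d (blk 23, set 7) → L1-HIT  vc=[]
3: 0x17d (blk 23, set 7) → L1-HIT  vc=[]
4: 0x17f (blk 23, set 7) → L1-HIT  vc=[]
5: 0x179 (blk 23, set 7) → L1-HIT  vc=[]
6: 0x1b2 (blk 27, set 3) → MISS  vc=[]
7: 0x172 (blk 23, set 7) → L1-HIT  vc=[]
8: 0x1b2 (blk 27, set 3) → L1-HIT  vc=[]
9: 0x38e (blk 56, set 0) → MISS  vc=[]
10: 0x176 (blk 23, set 7) → L1-HIT  vc=[]
11: 0x20d (blk 32, set 0) → MISS  vc=[56]
12: 0xf9 (blk 15, set 7) → MISS  vc=[56, 23]
13: 0x17c (blk 23, set 7) → VC-HIT  vc=[56, 15]
14: 0xf7 (blk 15, set 7) → VC-HIT  vc=[56, 23]

VC = [56, 23]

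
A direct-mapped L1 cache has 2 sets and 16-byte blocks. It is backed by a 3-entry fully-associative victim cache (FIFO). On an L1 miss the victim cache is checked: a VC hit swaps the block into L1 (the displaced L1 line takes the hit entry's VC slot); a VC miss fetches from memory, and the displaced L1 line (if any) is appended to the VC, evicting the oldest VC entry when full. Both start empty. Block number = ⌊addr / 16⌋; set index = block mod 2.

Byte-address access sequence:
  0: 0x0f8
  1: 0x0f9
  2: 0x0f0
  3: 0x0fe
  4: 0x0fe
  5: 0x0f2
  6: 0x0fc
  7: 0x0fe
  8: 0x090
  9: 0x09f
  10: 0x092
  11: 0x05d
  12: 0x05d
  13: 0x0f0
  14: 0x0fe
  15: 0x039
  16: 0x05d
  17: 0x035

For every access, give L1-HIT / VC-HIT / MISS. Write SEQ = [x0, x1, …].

0: 0xf8 (blk 15, set 1) → MISS  vc=[]
1: 0xf9 (blk 15, set 1) → L1-HIT  vc=[]
2: 0xf0 (blk 15, set 1) → L1-HIT  vc=[]
3: 0xfe (blk 15, set 1) → L1-HIT  vc=[]
4: 0xfe (blk 15, set 1) → L1-HIT  vc=[]
5: 0xf2 (blk 15, set 1) → L1-HIT  vc=[]
6: 0xfc (blk 15, set 1) → L1-HIT  vc=[]
7: 0xfe (blk 15, set 1) → L1-HIT  vc=[]
8: 0x90 (blk 9, set 1) → MISS  vc=[15]
9: 0x9f (blk 9, set 1) → L1-HIT  vc=[15]
10: 0x92 (blk 9, set 1) → L1-HIT  vc=[15]
11: 0x5d (blk 5, set 1) → MISS  vc=[15, 9]
12: 0x5d (blk 5, set 1) → L1-HIT  vc=[15, 9]
13: 0xf0 (blk 15, set 1) → VC-HIT  vc=[5, 9]
14: 0xfe (blk 15, set 1) → L1-HIT  vc=[5, 9]
15: 0x39 (blk 3, set 1) → MISS  vc=[5, 9, 15]
16: 0x5d (blk 5, set 1) → VC-HIT  vc=[3, 9, 15]
17: 0x35 (blk 3, set 1) → VC-HIT  vc=[5, 9, 15]

SEQ = [MISS, L1-HIT, L1-HIT, L1-HIT, L1-HIT, L1-HIT, L1-HIT, L1-HIT, MISS, L1-HIT, L1-HIT, MISS, L1-HIT, VC-HIT, L1-HIT, MISS, VC-HIT, VC-HIT]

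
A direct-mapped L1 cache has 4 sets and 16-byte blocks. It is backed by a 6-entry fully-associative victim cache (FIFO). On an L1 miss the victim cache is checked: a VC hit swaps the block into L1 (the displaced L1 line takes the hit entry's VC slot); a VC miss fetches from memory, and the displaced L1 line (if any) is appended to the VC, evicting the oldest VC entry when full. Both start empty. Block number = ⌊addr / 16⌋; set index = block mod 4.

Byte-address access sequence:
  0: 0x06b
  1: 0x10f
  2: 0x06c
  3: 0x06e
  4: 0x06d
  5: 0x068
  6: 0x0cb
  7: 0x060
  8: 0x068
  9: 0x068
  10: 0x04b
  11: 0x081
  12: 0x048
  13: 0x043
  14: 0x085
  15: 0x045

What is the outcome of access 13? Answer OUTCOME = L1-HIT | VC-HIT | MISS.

#0 0x6b→b6/s2 MISS; vc=[]
#1 0x10f→b16/s0 MISS; vc=[]
#2 0x6c→b6/s2 L1-HIT; vc=[]
#3 0x6e→b6/s2 L1-HIT; vc=[]
#4 0x6d→b6/s2 L1-HIT; vc=[]
#5 0x68→b6/s2 L1-HIT; vc=[]
#6 0xcb→b12/s0 MISS; vc=[16]
#7 0x60→b6/s2 L1-HIT; vc=[16]
#8 0x68→b6/s2 L1-HIT; vc=[16]
#9 0x68→b6/s2 L1-HIT; vc=[16]
#10 0x4b→b4/s0 MISS; vc=[16,12]
#11 0x81→b8/s0 MISS; vc=[16,12,4]
#12 0x48→b4/s0 VC-HIT; vc=[16,12,8]
#13 0x43→b4/s0 L1-HIT; vc=[16,12,8]
#14 0x85→b8/s0 VC-HIT; vc=[16,12,4]
#15 0x45→b4/s0 VC-HIT; vc=[16,12,8]

OUTCOME = L1-HIT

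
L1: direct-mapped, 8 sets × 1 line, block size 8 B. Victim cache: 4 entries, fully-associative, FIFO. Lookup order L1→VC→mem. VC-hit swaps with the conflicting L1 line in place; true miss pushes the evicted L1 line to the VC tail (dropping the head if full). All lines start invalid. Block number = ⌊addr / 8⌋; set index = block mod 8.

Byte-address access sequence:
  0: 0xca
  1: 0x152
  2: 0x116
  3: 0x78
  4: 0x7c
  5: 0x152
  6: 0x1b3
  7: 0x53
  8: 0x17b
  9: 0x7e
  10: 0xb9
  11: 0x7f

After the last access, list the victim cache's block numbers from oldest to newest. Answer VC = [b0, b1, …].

0: 0xca (blk 25, set 1) → MISS  vc=[]
1: 0x152 (blk 42, set 2) → MISS  vc=[]
2: 0x116 (blk 34, set 2) → MISS  vc=[42]
3: 0x78 (blk 15, set 7) → MISS  vc=[42]
4: 0x7c (blk 15, set 7) → L1-HIT  vc=[42]
5: 0x152 (blk 42, set 2) → VC-HIT  vc=[34]
6: 0x1b3 (blk 54, set 6) → MISS  vc=[34]
7: 0x53 (blk 10, set 2) → MISS  vc=[34, 42]
8: 0x17b (blk 47, set 7) → MISS  vc=[34, 42, 15]
9: 0x7e (blk 15, set 7) → VC-HIT  vc=[34, 42, 47]
10: 0xb9 (blk 23, set 7) → MISS  vc=[34, 42, 47, 15]
11: 0x7f (blk 15, set 7) → VC-HIT  vc=[34, 42, 47, 23]

VC = [34, 42, 47, 23]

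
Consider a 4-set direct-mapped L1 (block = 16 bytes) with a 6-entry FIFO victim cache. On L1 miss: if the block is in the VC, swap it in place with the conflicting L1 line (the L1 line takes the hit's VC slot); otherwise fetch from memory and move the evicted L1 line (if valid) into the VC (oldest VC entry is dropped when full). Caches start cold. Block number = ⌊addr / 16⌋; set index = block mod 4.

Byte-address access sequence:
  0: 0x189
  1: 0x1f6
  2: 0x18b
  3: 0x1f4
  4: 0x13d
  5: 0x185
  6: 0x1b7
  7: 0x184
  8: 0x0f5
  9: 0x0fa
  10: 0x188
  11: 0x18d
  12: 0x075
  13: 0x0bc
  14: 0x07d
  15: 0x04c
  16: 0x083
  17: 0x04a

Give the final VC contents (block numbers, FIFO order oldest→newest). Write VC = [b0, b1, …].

VC = [19, 27, 15, 11, 24, 8]

  [0] addr=0x189 blk=24 s=0: MISS | VC []
  [1] addr=0x1f6 blk=31 s=3: MISS | VC []
  [2] addr=0x18b blk=24 s=0: L1-HIT | VC []
  [3] addr=0x1f4 blk=31 s=3: L1-HIT | VC []
  [4] addr=0x13d blk=19 s=3: MISS | VC [31]
  [5] addr=0x185 blk=24 s=0: L1-HIT | VC [31]
  [6] addr=0x1b7 blk=27 s=3: MISS | VC [31, 19]
  [7] addr=0x184 blk=24 s=0: L1-HIT | VC [31, 19]
  [8] addr=0xf5 blk=15 s=3: MISS | VC [31, 19, 27]
  [9] addr=0xfa blk=15 s=3: L1-HIT | VC [31, 19, 27]
  [10] addr=0x188 blk=24 s=0: L1-HIT | VC [31, 19, 27]
  [11] addr=0x18d blk=24 s=0: L1-HIT | VC [31, 19, 27]
  [12] addr=0x75 blk=7 s=3: MISS | VC [31, 19, 27, 15]
  [13] addr=0xbc blk=11 s=3: MISS | VC [31, 19, 27, 15, 7]
  [14] addr=0x7d blk=7 s=3: VC-HIT | VC [31, 19, 27, 15, 11]
  [15] addr=0x4c blk=4 s=0: MISS | VC [31, 19, 27, 15, 11, 24]
  [16] addr=0x83 blk=8 s=0: MISS | VC [19, 27, 15, 11, 24, 4]
  [17] addr=0x4a blk=4 s=0: VC-HIT | VC [19, 27, 15, 11, 24, 8]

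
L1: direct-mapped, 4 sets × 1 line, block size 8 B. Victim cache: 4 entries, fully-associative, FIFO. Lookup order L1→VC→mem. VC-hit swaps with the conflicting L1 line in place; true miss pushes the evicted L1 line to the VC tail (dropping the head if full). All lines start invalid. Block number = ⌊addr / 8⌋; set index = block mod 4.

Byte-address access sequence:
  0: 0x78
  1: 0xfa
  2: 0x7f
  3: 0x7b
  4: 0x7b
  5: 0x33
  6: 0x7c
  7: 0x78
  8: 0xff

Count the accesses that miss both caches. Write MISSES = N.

#0 0x78→b15/s3 MISS; vc=[]
#1 0xfa→b31/s3 MISS; vc=[15]
#2 0x7f→b15/s3 VC-HIT; vc=[31]
#3 0x7b→b15/s3 L1-HIT; vc=[31]
#4 0x7b→b15/s3 L1-HIT; vc=[31]
#5 0x33→b6/s2 MISS; vc=[31]
#6 0x7c→b15/s3 L1-HIT; vc=[31]
#7 0x78→b15/s3 L1-HIT; vc=[31]
#8 0xff→b31/s3 VC-HIT; vc=[15]

MISSES = 3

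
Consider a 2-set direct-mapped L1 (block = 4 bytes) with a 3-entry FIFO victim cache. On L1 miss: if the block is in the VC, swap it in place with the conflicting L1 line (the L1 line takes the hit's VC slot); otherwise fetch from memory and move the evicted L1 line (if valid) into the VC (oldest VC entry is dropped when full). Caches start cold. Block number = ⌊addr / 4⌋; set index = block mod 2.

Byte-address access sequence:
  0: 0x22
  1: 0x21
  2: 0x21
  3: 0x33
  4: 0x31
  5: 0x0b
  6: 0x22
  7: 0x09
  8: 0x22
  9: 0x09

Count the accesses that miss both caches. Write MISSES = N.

#0 0x22→b8/s0 MISS; vc=[]
#1 0x21→b8/s0 L1-HIT; vc=[]
#2 0x21→b8/s0 L1-HIT; vc=[]
#3 0x33→b12/s0 MISS; vc=[8]
#4 0x31→b12/s0 L1-HIT; vc=[8]
#5 0xb→b2/s0 MISS; vc=[8,12]
#6 0x22→b8/s0 VC-HIT; vc=[2,12]
#7 0x9→b2/s0 VC-HIT; vc=[8,12]
#8 0x22→b8/s0 VC-HIT; vc=[2,12]
#9 0x9→b2/s0 VC-HIT; vc=[8,12]

MISSES = 3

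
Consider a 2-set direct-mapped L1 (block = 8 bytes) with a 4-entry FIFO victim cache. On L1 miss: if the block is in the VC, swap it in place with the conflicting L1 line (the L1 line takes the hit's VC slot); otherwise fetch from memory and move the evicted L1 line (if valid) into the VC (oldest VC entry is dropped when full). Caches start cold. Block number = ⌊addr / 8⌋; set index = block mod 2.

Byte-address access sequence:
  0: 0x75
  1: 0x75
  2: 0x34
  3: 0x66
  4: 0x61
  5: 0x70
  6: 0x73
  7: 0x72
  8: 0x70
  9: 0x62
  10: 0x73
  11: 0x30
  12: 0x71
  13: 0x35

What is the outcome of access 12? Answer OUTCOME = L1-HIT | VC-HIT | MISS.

  [0] addr=0x75 blk=14 s=0: MISS | VC []
  [1] addr=0x75 blk=14 s=0: L1-HIT | VC []
  [2] addr=0x34 blk=6 s=0: MISS | VC [14]
  [3] addr=0x66 blk=12 s=0: MISS | VC [14, 6]
  [4] addr=0x61 blk=12 s=0: L1-HIT | VC [14, 6]
  [5] addr=0x70 blk=14 s=0: VC-HIT | VC [12, 6]
  [6] addr=0x73 blk=14 s=0: L1-HIT | VC [12, 6]
  [7] addr=0x72 blk=14 s=0: L1-HIT | VC [12, 6]
  [8] addr=0x70 blk=14 s=0: L1-HIT | VC [12, 6]
  [9] addr=0x62 blk=12 s=0: VC-HIT | VC [14, 6]
  [10] addr=0x73 blk=14 s=0: VC-HIT | VC [12, 6]
  [11] addr=0x30 blk=6 s=0: VC-HIT | VC [12, 14]
  [12] addr=0x71 blk=14 s=0: VC-HIT | VC [12, 6]
  [13] addr=0x35 blk=6 s=0: VC-HIT | VC [12, 14]

OUTCOME = VC-HIT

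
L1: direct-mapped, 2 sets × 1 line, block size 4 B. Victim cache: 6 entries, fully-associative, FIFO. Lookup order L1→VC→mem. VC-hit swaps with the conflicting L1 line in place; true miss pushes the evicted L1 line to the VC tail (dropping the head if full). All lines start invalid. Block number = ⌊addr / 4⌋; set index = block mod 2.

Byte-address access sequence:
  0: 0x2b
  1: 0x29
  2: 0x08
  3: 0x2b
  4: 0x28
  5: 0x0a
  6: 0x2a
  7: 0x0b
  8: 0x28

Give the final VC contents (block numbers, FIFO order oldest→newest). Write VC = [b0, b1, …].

#0 0x2b→b10/s0 MISS; vc=[]
#1 0x29→b10/s0 L1-HIT; vc=[]
#2 0x8→b2/s0 MISS; vc=[10]
#3 0x2b→b10/s0 VC-HIT; vc=[2]
#4 0x28→b10/s0 L1-HIT; vc=[2]
#5 0xa→b2/s0 VC-HIT; vc=[10]
#6 0x2a→b10/s0 VC-HIT; vc=[2]
#7 0xb→b2/s0 VC-HIT; vc=[10]
#8 0x28→b10/s0 VC-HIT; vc=[2]

VC = [2]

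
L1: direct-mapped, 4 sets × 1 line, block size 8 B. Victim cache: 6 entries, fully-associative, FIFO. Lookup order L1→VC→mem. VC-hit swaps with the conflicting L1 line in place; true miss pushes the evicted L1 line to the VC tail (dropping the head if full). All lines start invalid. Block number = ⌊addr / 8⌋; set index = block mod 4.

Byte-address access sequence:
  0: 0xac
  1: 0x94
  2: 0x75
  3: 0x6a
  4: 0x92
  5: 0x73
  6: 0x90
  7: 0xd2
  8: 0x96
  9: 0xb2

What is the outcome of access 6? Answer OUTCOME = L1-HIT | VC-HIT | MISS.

  [0] addr=0xac blk=21 s=1: MISS | VC []
  [1] addr=0x94 blk=18 s=2: MISS | VC []
  [2] addr=0x75 blk=14 s=2: MISS | VC [18]
  [3] addr=0x6a blk=13 s=1: MISS | VC [18, 21]
  [4] addr=0x92 blk=18 s=2: VC-HIT | VC [14, 21]
  [5] addr=0x73 blk=14 s=2: VC-HIT | VC [18, 21]
  [6] addr=0x90 blk=18 s=2: VC-HIT | VC [14, 21]
  [7] addr=0xd2 blk=26 s=2: MISS | VC [14, 21, 18]
  [8] addr=0x96 blk=18 s=2: VC-HIT | VC [14, 21, 26]
  [9] addr=0xb2 blk=22 s=2: MISS | VC [14, 21, 26, 18]

OUTCOME = VC-HIT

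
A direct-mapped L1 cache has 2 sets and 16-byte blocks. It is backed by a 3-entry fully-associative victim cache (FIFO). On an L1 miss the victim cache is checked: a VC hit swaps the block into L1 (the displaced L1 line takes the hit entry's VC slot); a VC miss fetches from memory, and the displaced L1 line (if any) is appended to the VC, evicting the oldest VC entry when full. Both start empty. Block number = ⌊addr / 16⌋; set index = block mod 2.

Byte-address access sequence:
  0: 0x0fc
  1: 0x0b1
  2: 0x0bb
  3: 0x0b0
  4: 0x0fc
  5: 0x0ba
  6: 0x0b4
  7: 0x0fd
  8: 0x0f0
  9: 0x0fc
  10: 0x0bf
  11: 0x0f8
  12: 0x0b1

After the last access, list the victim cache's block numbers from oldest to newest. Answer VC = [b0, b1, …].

VC = [15]

  [0] addr=0xfc blk=15 s=1: MISS | VC []
  [1] addr=0xb1 blk=11 s=1: MISS | VC [15]
  [2] addr=0xbb blk=11 s=1: L1-HIT | VC [15]
  [3] addr=0xb0 blk=11 s=1: L1-HIT | VC [15]
  [4] addr=0xfc blk=15 s=1: VC-HIT | VC [11]
  [5] addr=0xba blk=11 s=1: VC-HIT | VC [15]
  [6] addr=0xb4 blk=11 s=1: L1-HIT | VC [15]
  [7] addr=0xfd blk=15 s=1: VC-HIT | VC [11]
  [8] addr=0xf0 blk=15 s=1: L1-HIT | VC [11]
  [9] addr=0xfc blk=15 s=1: L1-HIT | VC [11]
  [10] addr=0xbf blk=11 s=1: VC-HIT | VC [15]
  [11] addr=0xf8 blk=15 s=1: VC-HIT | VC [11]
  [12] addr=0xb1 blk=11 s=1: VC-HIT | VC [15]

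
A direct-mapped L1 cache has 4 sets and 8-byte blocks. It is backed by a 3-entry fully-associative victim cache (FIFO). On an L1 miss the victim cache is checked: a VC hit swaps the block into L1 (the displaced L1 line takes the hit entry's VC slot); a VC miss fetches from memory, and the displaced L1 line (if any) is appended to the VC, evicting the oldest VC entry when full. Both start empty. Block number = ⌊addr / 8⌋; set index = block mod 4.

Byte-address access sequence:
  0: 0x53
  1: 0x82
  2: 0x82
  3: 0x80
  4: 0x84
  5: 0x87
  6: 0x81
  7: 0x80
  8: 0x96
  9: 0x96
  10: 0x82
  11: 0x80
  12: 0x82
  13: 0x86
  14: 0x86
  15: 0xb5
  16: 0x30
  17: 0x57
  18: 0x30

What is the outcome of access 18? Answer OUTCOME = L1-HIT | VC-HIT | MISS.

OUTCOME = VC-HIT

#0 0x53→b10/s2 MISS; vc=[]
#1 0x82→b16/s0 MISS; vc=[]
#2 0x82→b16/s0 L1-HIT; vc=[]
#3 0x80→b16/s0 L1-HIT; vc=[]
#4 0x84→b16/s0 L1-HIT; vc=[]
#5 0x87→b16/s0 L1-HIT; vc=[]
#6 0x81→b16/s0 L1-HIT; vc=[]
#7 0x80→b16/s0 L1-HIT; vc=[]
#8 0x96→b18/s2 MISS; vc=[10]
#9 0x96→b18/s2 L1-HIT; vc=[10]
#10 0x82→b16/s0 L1-HIT; vc=[10]
#11 0x80→b16/s0 L1-HIT; vc=[10]
#12 0x82→b16/s0 L1-HIT; vc=[10]
#13 0x86→b16/s0 L1-HIT; vc=[10]
#14 0x86→b16/s0 L1-HIT; vc=[10]
#15 0xb5→b22/s2 MISS; vc=[10,18]
#16 0x30→b6/s2 MISS; vc=[10,18,22]
#17 0x57→b10/s2 VC-HIT; vc=[6,18,22]
#18 0x30→b6/s2 VC-HIT; vc=[10,18,22]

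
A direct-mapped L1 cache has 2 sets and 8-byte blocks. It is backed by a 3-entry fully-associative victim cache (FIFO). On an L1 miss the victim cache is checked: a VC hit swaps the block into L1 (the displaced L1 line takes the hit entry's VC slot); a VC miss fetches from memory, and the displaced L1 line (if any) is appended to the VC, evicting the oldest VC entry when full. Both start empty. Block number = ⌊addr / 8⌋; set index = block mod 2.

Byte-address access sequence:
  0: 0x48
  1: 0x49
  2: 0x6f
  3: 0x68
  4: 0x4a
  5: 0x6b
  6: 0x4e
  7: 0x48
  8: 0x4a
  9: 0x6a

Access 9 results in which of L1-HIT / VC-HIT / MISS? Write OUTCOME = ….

OUTCOME = VC-HIT

0: 0x48 (blk 9, set 1) → MISS  vc=[]
1: 0x49 (blk 9, set 1) → L1-HIT  vc=[]
2: 0x6f (blk 13, set 1) → MISS  vc=[9]
3: 0x68 (blk 13, set 1) → L1-HIT  vc=[9]
4: 0x4a (blk 9, set 1) → VC-HIT  vc=[13]
5: 0x6b (blk 13, set 1) → VC-HIT  vc=[9]
6: 0x4e (blk 9, set 1) → VC-HIT  vc=[13]
7: 0x48 (blk 9, set 1) → L1-HIT  vc=[13]
8: 0x4a (blk 9, set 1) → L1-HIT  vc=[13]
9: 0x6a (blk 13, set 1) → VC-HIT  vc=[9]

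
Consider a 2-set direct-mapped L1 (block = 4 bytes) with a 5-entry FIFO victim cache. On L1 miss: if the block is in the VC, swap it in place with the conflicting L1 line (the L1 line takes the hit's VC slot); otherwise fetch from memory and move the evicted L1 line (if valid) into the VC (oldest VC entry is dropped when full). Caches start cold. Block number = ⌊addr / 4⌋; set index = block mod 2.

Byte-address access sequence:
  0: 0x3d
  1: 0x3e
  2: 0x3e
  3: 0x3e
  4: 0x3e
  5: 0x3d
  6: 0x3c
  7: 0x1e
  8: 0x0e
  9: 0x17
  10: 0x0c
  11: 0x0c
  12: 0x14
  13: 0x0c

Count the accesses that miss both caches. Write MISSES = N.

MISSES = 4

  [0] addr=0x3d blk=15 s=1: MISS | VC []
  [1] addr=0x3e blk=15 s=1: L1-HIT | VC []
  [2] addr=0x3e blk=15 s=1: L1-HIT | VC []
  [3] addr=0x3e blk=15 s=1: L1-HIT | VC []
  [4] addr=0x3e blk=15 s=1: L1-HIT | VC []
  [5] addr=0x3d blk=15 s=1: L1-HIT | VC []
  [6] addr=0x3c blk=15 s=1: L1-HIT | VC []
  [7] addr=0x1e blk=7 s=1: MISS | VC [15]
  [8] addr=0xe blk=3 s=1: MISS | VC [15, 7]
  [9] addr=0x17 blk=5 s=1: MISS | VC [15, 7, 3]
  [10] addr=0xc blk=3 s=1: VC-HIT | VC [15, 7, 5]
  [11] addr=0xc blk=3 s=1: L1-HIT | VC [15, 7, 5]
  [12] addr=0x14 blk=5 s=1: VC-HIT | VC [15, 7, 3]
  [13] addr=0xc blk=3 s=1: VC-HIT | VC [15, 7, 5]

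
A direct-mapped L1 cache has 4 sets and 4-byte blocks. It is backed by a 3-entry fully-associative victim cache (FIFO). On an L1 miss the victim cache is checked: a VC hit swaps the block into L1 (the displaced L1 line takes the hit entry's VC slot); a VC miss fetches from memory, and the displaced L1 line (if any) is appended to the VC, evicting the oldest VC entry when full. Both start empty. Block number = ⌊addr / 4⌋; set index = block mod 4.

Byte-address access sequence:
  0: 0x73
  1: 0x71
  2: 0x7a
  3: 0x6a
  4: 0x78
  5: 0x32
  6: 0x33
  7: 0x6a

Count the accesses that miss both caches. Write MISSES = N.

#0 0x73→b28/s0 MISS; vc=[]
#1 0x71→b28/s0 L1-HIT; vc=[]
#2 0x7a→b30/s2 MISS; vc=[]
#3 0x6a→b26/s2 MISS; vc=[30]
#4 0x78→b30/s2 VC-HIT; vc=[26]
#5 0x32→b12/s0 MISS; vc=[26,28]
#6 0x33→b12/s0 L1-HIT; vc=[26,28]
#7 0x6a→b26/s2 VC-HIT; vc=[30,28]

MISSES = 4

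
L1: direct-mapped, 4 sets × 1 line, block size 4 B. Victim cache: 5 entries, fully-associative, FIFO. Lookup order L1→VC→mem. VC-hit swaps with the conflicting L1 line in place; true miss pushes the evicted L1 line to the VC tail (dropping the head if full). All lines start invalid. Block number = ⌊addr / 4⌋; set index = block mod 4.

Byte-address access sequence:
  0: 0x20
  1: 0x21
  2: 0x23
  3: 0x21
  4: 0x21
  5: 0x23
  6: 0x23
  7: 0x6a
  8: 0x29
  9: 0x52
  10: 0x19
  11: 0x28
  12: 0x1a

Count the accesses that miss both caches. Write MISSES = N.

  [0] addr=0x20 blk=8 s=0: MISS | VC []
  [1] addr=0x21 blk=8 s=0: L1-HIT | VC []
  [2] addr=0x23 blk=8 s=0: L1-HIT | VC []
  [3] addr=0x21 blk=8 s=0: L1-HIT | VC []
  [4] addr=0x21 blk=8 s=0: L1-HIT | VC []
  [5] addr=0x23 blk=8 s=0: L1-HIT | VC []
  [6] addr=0x23 blk=8 s=0: L1-HIT | VC []
  [7] addr=0x6a blk=26 s=2: MISS | VC []
  [8] addr=0x29 blk=10 s=2: MISS | VC [26]
  [9] addr=0x52 blk=20 s=0: MISS | VC [26, 8]
  [10] addr=0x19 blk=6 s=2: MISS | VC [26, 8, 10]
  [11] addr=0x28 blk=10 s=2: VC-HIT | VC [26, 8, 6]
  [12] addr=0x1a blk=6 s=2: VC-HIT | VC [26, 8, 10]

MISSES = 5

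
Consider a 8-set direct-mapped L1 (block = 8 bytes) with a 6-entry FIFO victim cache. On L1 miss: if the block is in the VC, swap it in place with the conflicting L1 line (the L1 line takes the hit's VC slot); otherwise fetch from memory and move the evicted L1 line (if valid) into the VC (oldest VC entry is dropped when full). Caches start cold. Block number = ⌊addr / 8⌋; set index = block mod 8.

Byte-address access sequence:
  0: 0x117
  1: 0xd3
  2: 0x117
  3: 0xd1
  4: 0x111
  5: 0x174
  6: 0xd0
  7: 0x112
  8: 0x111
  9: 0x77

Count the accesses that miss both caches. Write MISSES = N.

0: 0x117 (blk 34, set 2) → MISS  vc=[]
1: 0xd3 (blk 26, set 2) → MISS  vc=[34]
2: 0x117 (blk 34, set 2) → VC-HIT  vc=[26]
3: 0xd1 (blk 26, set 2) → VC-HIT  vc=[34]
4: 0x111 (blk 34, set 2) → VC-HIT  vc=[26]
5: 0x174 (blk 46, set 6) → MISS  vc=[26]
6: 0xd0 (blk 26, set 2) → VC-HIT  vc=[34]
7: 0x112 (blk 34, set 2) → VC-HIT  vc=[26]
8: 0x111 (blk 34, set 2) → L1-HIT  vc=[26]
9: 0x77 (blk 14, set 6) → MISS  vc=[26, 46]

MISSES = 4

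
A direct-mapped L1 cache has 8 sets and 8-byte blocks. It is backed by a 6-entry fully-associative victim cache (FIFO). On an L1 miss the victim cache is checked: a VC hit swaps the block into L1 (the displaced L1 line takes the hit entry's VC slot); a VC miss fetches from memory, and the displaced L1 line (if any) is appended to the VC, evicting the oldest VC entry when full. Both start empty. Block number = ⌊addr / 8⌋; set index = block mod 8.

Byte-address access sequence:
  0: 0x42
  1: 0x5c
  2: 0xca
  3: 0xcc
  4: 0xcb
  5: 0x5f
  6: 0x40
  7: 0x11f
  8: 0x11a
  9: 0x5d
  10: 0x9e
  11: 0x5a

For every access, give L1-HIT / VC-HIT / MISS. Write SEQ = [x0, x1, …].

SEQ = [MISS, MISS, MISS, L1-HIT, L1-HIT, L1-HIT, L1-HIT, MISS, L1-HIT, VC-HIT, MISS, VC-HIT]

  [0] addr=0x42 blk=8 s=0: MISS | VC []
  [1] addr=0x5c blk=11 s=3: MISS | VC []
  [2] addr=0xca blk=25 s=1: MISS | VC []
  [3] addr=0xcc blk=25 s=1: L1-HIT | VC []
  [4] addr=0xcb blk=25 s=1: L1-HIT | VC []
  [5] addr=0x5f blk=11 s=3: L1-HIT | VC []
  [6] addr=0x40 blk=8 s=0: L1-HIT | VC []
  [7] addr=0x11f blk=35 s=3: MISS | VC [11]
  [8] addr=0x11a blk=35 s=3: L1-HIT | VC [11]
  [9] addr=0x5d blk=11 s=3: VC-HIT | VC [35]
  [10] addr=0x9e blk=19 s=3: MISS | VC [35, 11]
  [11] addr=0x5a blk=11 s=3: VC-HIT | VC [35, 19]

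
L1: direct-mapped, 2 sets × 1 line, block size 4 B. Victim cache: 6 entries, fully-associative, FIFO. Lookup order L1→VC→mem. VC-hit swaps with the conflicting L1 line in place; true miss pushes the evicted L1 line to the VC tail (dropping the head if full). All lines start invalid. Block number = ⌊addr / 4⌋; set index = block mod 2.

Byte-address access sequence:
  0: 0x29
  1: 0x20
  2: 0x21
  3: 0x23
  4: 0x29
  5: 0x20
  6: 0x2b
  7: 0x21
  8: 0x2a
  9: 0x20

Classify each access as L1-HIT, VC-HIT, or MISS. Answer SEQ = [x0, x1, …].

SEQ = [MISS, MISS, L1-HIT, L1-HIT, VC-HIT, VC-HIT, VC-HIT, VC-HIT, VC-HIT, VC-HIT]

0: 0x29 (blk 10, set 0) → MISS  vc=[]
1: 0x20 (blk 8, set 0) → MISS  vc=[10]
2: 0x21 (blk 8, set 0) → L1-HIT  vc=[10]
3: 0x23 (blk 8, set 0) → L1-HIT  vc=[10]
4: 0x29 (blk 10, set 0) → VC-HIT  vc=[8]
5: 0x20 (blk 8, set 0) → VC-HIT  vc=[10]
6: 0x2b (blk 10, set 0) → VC-HIT  vc=[8]
7: 0x21 (blk 8, set 0) → VC-HIT  vc=[10]
8: 0x2a (blk 10, set 0) → VC-HIT  vc=[8]
9: 0x20 (blk 8, set 0) → VC-HIT  vc=[10]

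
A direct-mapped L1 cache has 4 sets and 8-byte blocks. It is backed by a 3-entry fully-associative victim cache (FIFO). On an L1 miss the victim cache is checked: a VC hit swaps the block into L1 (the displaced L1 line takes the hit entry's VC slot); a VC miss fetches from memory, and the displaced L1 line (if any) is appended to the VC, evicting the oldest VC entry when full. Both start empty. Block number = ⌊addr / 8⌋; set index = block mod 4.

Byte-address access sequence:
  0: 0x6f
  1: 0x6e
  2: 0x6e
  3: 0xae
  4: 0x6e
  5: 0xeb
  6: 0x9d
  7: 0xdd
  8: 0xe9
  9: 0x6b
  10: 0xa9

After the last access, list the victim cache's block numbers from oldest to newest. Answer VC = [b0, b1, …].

VC = [13, 29, 19]

#0 0x6f→b13/s1 MISS; vc=[]
#1 0x6e→b13/s1 L1-HIT; vc=[]
#2 0x6e→b13/s1 L1-HIT; vc=[]
#3 0xae→b21/s1 MISS; vc=[13]
#4 0x6e→b13/s1 VC-HIT; vc=[21]
#5 0xeb→b29/s1 MISS; vc=[21,13]
#6 0x9d→b19/s3 MISS; vc=[21,13]
#7 0xdd→b27/s3 MISS; vc=[21,13,19]
#8 0xe9→b29/s1 L1-HIT; vc=[21,13,19]
#9 0x6b→b13/s1 VC-HIT; vc=[21,29,19]
#10 0xa9→b21/s1 VC-HIT; vc=[13,29,19]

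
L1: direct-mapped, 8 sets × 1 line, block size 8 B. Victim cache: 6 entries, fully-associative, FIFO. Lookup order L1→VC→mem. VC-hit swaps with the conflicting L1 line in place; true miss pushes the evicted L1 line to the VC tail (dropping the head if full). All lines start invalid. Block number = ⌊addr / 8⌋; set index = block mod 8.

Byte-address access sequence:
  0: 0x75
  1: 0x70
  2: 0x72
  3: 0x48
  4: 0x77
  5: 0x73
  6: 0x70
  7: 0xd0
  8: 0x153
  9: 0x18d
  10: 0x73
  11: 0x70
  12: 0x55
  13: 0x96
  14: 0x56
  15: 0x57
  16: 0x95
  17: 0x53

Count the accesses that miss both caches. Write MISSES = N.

MISSES = 7

0: 0x75 (blk 14, set 6) → MISS  vc=[]
1: 0x70 (blk 14, set 6) → L1-HIT  vc=[]
2: 0x72 (blk 14, set 6) → L1-HIT  vc=[]
3: 0x48 (blk 9, set 1) → MISS  vc=[]
4: 0x77 (blk 14, set 6) → L1-HIT  vc=[]
5: 0x73 (blk 14, set 6) → L1-HIT  vc=[]
6: 0x70 (blk 14, set 6) → L1-HIT  vc=[]
7: 0xd0 (blk 26, set 2) → MISS  vc=[]
8: 0x153 (blk 42, set 2) → MISS  vc=[26]
9: 0x18d (blk 49, set 1) → MISS  vc=[26, 9]
10: 0x73 (blk 14, set 6) → L1-HIT  vc=[26, 9]
11: 0x70 (blk 14, set 6) → L1-HIT  vc=[26, 9]
12: 0x55 (blk 10, set 2) → MISS  vc=[26, 9, 42]
13: 0x96 (blk 18, set 2) → MISS  vc=[26, 9, 42, 10]
14: 0x56 (blk 10, set 2) → VC-HIT  vc=[26, 9, 42, 18]
15: 0x57 (blk 10, set 2) → L1-HIT  vc=[26, 9, 42, 18]
16: 0x95 (blk 18, set 2) → VC-HIT  vc=[26, 9, 42, 10]
17: 0x53 (blk 10, set 2) → VC-HIT  vc=[26, 9, 42, 18]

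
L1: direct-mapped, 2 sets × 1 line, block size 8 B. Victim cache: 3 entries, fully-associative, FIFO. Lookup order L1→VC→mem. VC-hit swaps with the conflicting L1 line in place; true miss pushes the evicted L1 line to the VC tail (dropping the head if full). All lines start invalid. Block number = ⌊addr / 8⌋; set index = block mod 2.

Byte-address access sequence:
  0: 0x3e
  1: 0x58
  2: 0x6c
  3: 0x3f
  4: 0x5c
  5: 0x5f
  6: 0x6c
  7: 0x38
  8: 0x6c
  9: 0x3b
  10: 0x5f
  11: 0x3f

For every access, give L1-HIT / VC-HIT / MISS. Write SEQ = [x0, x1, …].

SEQ = [MISS, MISS, MISS, VC-HIT, VC-HIT, L1-HIT, VC-HIT, VC-HIT, VC-HIT, VC-HIT, VC-HIT, VC-HIT]

  [0] addr=0x3e blk=7 s=1: MISS | VC []
  [1] addr=0x58 blk=11 s=1: MISS | VC [7]
  [2] addr=0x6c blk=13 s=1: MISS | VC [7, 11]
  [3] addr=0x3f blk=7 s=1: VC-HIT | VC [13, 11]
  [4] addr=0x5c blk=11 s=1: VC-HIT | VC [13, 7]
  [5] addr=0x5f blk=11 s=1: L1-HIT | VC [13, 7]
  [6] addr=0x6c blk=13 s=1: VC-HIT | VC [11, 7]
  [7] addr=0x38 blk=7 s=1: VC-HIT | VC [11, 13]
  [8] addr=0x6c blk=13 s=1: VC-HIT | VC [11, 7]
  [9] addr=0x3b blk=7 s=1: VC-HIT | VC [11, 13]
  [10] addr=0x5f blk=11 s=1: VC-HIT | VC [7, 13]
  [11] addr=0x3f blk=7 s=1: VC-HIT | VC [11, 13]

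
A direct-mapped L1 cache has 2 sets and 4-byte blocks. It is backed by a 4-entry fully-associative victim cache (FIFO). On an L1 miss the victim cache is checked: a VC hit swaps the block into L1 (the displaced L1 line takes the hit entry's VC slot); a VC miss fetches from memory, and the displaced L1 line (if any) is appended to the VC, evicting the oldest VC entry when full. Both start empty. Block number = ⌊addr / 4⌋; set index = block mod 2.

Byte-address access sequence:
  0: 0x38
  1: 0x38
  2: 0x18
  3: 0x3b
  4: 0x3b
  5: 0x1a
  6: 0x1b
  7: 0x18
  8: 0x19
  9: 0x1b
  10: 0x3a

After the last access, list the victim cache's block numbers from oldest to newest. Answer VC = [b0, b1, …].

0: 0x38 (blk 14, set 0) → MISS  vc=[]
1: 0x38 (blk 14, set 0) → L1-HIT  vc=[]
2: 0x18 (blk 6, set 0) → MISS  vc=[14]
3: 0x3b (blk 14, set 0) → VC-HIT  vc=[6]
4: 0x3b (blk 14, set 0) → L1-HIT  vc=[6]
5: 0x1a (blk 6, set 0) → VC-HIT  vc=[14]
6: 0x1b (blk 6, set 0) → L1-HIT  vc=[14]
7: 0x18 (blk 6, set 0) → L1-HIT  vc=[14]
8: 0x19 (blk 6, set 0) → L1-HIT  vc=[14]
9: 0x1b (blk 6, set 0) → L1-HIT  vc=[14]
10: 0x3a (blk 14, set 0) → VC-HIT  vc=[6]

VC = [6]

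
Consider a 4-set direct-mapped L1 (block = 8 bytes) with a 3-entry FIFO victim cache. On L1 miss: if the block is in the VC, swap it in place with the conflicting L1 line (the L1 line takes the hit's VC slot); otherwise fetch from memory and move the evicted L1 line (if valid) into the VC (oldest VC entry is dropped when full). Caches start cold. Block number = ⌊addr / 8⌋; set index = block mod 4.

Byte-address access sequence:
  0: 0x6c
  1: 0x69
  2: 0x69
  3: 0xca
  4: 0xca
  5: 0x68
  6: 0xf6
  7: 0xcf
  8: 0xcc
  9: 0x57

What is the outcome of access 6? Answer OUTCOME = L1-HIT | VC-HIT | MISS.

#0 0x6c→b13/s1 MISS; vc=[]
#1 0x69→b13/s1 L1-HIT; vc=[]
#2 0x69→b13/s1 L1-HIT; vc=[]
#3 0xca→b25/s1 MISS; vc=[13]
#4 0xca→b25/s1 L1-HIT; vc=[13]
#5 0x68→b13/s1 VC-HIT; vc=[25]
#6 0xf6→b30/s2 MISS; vc=[25]
#7 0xcf→b25/s1 VC-HIT; vc=[13]
#8 0xcc→b25/s1 L1-HIT; vc=[13]
#9 0x57→b10/s2 MISS; vc=[13,30]

OUTCOME = MISS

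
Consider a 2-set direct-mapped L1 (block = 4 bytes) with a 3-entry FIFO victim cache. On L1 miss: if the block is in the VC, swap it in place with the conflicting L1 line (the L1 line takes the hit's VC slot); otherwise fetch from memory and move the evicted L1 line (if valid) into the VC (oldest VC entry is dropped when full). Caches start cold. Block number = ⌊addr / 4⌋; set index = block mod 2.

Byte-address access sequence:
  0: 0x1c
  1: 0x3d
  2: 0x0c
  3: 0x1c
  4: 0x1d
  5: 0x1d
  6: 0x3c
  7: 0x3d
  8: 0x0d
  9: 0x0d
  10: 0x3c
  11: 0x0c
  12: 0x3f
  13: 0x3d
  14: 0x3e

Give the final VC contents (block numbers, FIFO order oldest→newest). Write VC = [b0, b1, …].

VC = [3, 7]

  [0] addr=0x1c blk=7 s=1: MISS | VC []
  [1] addr=0x3d blk=15 s=1: MISS | VC [7]
  [2] addr=0xc blk=3 s=1: MISS | VC [7, 15]
  [3] addr=0x1c blk=7 s=1: VC-HIT | VC [3, 15]
  [4] addr=0x1d blk=7 s=1: L1-HIT | VC [3, 15]
  [5] addr=0x1d blk=7 s=1: L1-HIT | VC [3, 15]
  [6] addr=0x3c blk=15 s=1: VC-HIT | VC [3, 7]
  [7] addr=0x3d blk=15 s=1: L1-HIT | VC [3, 7]
  [8] addr=0xd blk=3 s=1: VC-HIT | VC [15, 7]
  [9] addr=0xd blk=3 s=1: L1-HIT | VC [15, 7]
  [10] addr=0x3c blk=15 s=1: VC-HIT | VC [3, 7]
  [11] addr=0xc blk=3 s=1: VC-HIT | VC [15, 7]
  [12] addr=0x3f blk=15 s=1: VC-HIT | VC [3, 7]
  [13] addr=0x3d blk=15 s=1: L1-HIT | VC [3, 7]
  [14] addr=0x3e blk=15 s=1: L1-HIT | VC [3, 7]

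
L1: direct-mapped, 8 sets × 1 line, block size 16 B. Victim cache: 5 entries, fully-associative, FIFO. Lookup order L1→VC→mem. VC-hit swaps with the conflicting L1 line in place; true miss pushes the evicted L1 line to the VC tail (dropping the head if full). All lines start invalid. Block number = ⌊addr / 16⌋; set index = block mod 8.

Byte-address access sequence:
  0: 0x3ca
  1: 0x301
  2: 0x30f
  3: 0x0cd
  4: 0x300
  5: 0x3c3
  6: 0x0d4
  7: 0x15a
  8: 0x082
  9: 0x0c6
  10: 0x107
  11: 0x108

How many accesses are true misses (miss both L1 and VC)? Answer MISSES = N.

#0 0x3ca→b60/s4 MISS; vc=[]
#1 0x301→b48/s0 MISS; vc=[]
#2 0x30f→b48/s0 L1-HIT; vc=[]
#3 0xcd→b12/s4 MISS; vc=[60]
#4 0x300→b48/s0 L1-HIT; vc=[60]
#5 0x3c3→b60/s4 VC-HIT; vc=[12]
#6 0xd4→b13/s5 MISS; vc=[12]
#7 0x15a→b21/s5 MISS; vc=[12,13]
#8 0x82→b8/s0 MISS; vc=[12,13,48]
#9 0xc6→b12/s4 VC-HIT; vc=[60,13,48]
#10 0x107→b16/s0 MISS; vc=[60,13,48,8]
#11 0x108→b16/s0 L1-HIT; vc=[60,13,48,8]

MISSES = 7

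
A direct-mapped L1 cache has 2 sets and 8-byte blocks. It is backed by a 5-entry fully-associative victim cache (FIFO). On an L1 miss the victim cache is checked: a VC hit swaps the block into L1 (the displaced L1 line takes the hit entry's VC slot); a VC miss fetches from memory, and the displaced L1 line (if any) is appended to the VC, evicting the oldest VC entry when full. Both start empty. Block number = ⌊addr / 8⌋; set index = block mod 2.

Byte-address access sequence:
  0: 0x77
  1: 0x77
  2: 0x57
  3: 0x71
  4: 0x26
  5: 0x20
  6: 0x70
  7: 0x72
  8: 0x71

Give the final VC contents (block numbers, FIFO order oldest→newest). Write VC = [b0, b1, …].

#0 0x77→b14/s0 MISS; vc=[]
#1 0x77→b14/s0 L1-HIT; vc=[]
#2 0x57→b10/s0 MISS; vc=[14]
#3 0x71→b14/s0 VC-HIT; vc=[10]
#4 0x26→b4/s0 MISS; vc=[10,14]
#5 0x20→b4/s0 L1-HIT; vc=[10,14]
#6 0x70→b14/s0 VC-HIT; vc=[10,4]
#7 0x72→b14/s0 L1-HIT; vc=[10,4]
#8 0x71→b14/s0 L1-HIT; vc=[10,4]

VC = [10, 4]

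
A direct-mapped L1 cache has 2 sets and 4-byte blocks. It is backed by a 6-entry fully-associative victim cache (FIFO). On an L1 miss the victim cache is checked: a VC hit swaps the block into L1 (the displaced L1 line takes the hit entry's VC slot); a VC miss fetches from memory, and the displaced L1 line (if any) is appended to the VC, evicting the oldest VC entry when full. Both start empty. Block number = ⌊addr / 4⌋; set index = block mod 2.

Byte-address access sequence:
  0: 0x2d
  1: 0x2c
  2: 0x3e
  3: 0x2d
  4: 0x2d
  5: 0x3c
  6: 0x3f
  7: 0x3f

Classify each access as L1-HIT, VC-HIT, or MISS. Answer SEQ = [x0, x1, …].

0: 0x2d (blk 11, set 1) → MISS  vc=[]
1: 0x2c (blk 11, set 1) → L1-HIT  vc=[]
2: 0x3e (blk 15, set 1) → MISS  vc=[11]
3: 0x2d (blk 11, set 1) → VC-HIT  vc=[15]
4: 0x2d (blk 11, set 1) → L1-HIT  vc=[15]
5: 0x3c (blk 15, set 1) → VC-HIT  vc=[11]
6: 0x3f (blk 15, set 1) → L1-HIT  vc=[11]
7: 0x3f (blk 15, set 1) → L1-HIT  vc=[11]

SEQ = [MISS, L1-HIT, MISS, VC-HIT, L1-HIT, VC-HIT, L1-HIT, L1-HIT]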